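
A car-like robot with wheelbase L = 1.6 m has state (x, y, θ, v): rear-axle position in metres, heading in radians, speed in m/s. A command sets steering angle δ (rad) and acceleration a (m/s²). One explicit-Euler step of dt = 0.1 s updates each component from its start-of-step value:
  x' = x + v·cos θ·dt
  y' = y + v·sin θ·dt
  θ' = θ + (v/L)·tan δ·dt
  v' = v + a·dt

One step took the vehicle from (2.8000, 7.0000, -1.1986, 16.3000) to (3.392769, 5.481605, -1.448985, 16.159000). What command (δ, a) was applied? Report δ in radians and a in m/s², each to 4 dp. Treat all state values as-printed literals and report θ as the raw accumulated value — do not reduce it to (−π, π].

a = (v'−v)/dt = (-0.141000)/0.1 = -1.4100
Δθ = θ'−θ = -0.250385;  (v·dt/L) = 16.3000·0.1/1.6 = 1.018750
tan δ = Δθ·L/(v·dt) = -0.245777  →  δ = -0.2410

δ = -0.2410, a = -1.4100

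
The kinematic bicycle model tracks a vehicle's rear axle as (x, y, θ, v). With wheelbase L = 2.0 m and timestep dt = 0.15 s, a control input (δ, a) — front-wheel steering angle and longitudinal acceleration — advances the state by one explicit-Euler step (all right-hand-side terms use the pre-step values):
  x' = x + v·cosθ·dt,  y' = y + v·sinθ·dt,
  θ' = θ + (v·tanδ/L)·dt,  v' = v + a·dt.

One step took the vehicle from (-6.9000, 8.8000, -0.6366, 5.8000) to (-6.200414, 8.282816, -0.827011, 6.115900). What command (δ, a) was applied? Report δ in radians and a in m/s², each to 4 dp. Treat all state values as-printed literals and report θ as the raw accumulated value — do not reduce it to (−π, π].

a = (v'−v)/dt = (0.315900)/0.15 = 2.1060
Δθ = θ'−θ = -0.190411;  (v·dt/L) = 5.8000·0.15/2.0 = 0.435000
tan δ = Δθ·L/(v·dt) = -0.437726  →  δ = -0.4126

δ = -0.4126, a = 2.1060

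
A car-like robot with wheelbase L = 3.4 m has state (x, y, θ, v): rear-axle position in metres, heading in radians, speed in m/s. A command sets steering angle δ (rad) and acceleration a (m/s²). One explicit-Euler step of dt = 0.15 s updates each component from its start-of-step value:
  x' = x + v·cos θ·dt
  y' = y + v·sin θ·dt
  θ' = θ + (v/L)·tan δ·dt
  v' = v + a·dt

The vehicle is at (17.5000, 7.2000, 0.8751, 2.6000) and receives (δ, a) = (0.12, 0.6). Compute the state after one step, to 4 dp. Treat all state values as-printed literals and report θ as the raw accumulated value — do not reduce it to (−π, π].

(17.7500, 7.4994, 0.8889, 2.6900)

x' = 17.5000 + 2.6000·cos(0.8751)·0.15 = 17.7500
y' = 7.2000 + 2.6000·sin(0.8751)·0.15 = 7.4994
θ' = 0.8751 + (2.6000/3.4)·tan(0.12)·0.15 = 0.8889
v' = 2.6000 + 0.6000·0.15 = 2.6900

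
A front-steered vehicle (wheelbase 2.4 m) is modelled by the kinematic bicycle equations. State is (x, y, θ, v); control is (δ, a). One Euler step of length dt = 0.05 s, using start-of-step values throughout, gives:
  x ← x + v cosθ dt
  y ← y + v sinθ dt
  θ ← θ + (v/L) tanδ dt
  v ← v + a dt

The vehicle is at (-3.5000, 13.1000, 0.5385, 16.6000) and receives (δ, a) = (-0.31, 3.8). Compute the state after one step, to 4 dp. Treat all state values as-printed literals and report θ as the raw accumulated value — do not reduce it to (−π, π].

(-2.7875, 13.5257, 0.4277, 16.7900)

x' = -3.5000 + 16.6000·cos(0.5385)·0.05 = -2.7875
y' = 13.1000 + 16.6000·sin(0.5385)·0.05 = 13.5257
θ' = 0.5385 + (16.6000/2.4)·tan(-0.31)·0.05 = 0.4277
v' = 16.6000 + 3.8000·0.05 = 16.7900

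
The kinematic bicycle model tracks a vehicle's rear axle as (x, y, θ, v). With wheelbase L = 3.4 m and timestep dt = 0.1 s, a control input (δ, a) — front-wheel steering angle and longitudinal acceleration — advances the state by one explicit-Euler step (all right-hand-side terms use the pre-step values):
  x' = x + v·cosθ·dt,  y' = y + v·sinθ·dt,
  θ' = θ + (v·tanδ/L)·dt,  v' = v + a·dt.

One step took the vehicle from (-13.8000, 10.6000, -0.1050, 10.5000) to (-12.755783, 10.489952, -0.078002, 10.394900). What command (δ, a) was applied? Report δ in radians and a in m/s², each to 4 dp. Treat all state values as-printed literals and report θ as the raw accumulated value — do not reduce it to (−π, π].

a = (v'−v)/dt = (-0.105100)/0.1 = -1.0510
Δθ = θ'−θ = 0.026998;  (v·dt/L) = 10.5000·0.1/3.4 = 0.308824
tan δ = Δθ·L/(v·dt) = 0.087422  →  δ = 0.0872

δ = 0.0872, a = -1.0510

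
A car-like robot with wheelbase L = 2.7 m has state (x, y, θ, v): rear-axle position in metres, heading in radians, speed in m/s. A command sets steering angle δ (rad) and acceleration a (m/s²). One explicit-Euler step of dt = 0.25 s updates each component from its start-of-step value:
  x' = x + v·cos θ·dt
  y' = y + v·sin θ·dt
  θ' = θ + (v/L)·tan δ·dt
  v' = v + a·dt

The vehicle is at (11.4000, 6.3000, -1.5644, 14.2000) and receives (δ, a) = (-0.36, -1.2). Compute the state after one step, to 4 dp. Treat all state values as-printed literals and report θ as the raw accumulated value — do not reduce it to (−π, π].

(11.4227, 2.7501, -2.0593, 13.9000)

x' = 11.4000 + 14.2000·cos(-1.5644)·0.25 = 11.4227
y' = 6.3000 + 14.2000·sin(-1.5644)·0.25 = 2.7501
θ' = -1.5644 + (14.2000/2.7)·tan(-0.36)·0.25 = -2.0593
v' = 14.2000 − 1.2000·0.25 = 13.9000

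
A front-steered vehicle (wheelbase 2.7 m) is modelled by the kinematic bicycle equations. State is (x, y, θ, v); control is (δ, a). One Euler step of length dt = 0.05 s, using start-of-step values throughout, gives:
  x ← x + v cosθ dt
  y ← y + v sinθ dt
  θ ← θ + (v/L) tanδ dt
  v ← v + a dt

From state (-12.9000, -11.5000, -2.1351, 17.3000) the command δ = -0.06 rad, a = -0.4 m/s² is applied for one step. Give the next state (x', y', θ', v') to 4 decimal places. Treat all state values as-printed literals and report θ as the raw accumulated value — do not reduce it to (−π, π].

(-13.3626, -12.2309, -2.1543, 17.2800)

x' = -12.9000 + 17.3000·cos(-2.1351)·0.05 = -13.3626
y' = -11.5000 + 17.3000·sin(-2.1351)·0.05 = -12.2309
θ' = -2.1351 + (17.3000/2.7)·tan(-0.06)·0.05 = -2.1543
v' = 17.3000 − 0.4000·0.05 = 17.2800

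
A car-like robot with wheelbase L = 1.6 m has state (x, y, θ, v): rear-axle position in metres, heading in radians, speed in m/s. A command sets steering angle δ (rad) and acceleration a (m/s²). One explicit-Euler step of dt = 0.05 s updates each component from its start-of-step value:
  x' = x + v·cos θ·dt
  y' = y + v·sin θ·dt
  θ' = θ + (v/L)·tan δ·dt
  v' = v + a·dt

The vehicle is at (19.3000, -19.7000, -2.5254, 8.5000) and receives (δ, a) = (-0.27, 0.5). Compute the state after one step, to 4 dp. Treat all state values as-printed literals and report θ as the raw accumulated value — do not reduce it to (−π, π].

(18.9532, -19.9456, -2.5989, 8.5250)

x' = 19.3000 + 8.5000·cos(-2.5254)·0.05 = 18.9532
y' = -19.7000 + 8.5000·sin(-2.5254)·0.05 = -19.9456
θ' = -2.5254 + (8.5000/1.6)·tan(-0.27)·0.05 = -2.5989
v' = 8.5000 + 0.5000·0.05 = 8.5250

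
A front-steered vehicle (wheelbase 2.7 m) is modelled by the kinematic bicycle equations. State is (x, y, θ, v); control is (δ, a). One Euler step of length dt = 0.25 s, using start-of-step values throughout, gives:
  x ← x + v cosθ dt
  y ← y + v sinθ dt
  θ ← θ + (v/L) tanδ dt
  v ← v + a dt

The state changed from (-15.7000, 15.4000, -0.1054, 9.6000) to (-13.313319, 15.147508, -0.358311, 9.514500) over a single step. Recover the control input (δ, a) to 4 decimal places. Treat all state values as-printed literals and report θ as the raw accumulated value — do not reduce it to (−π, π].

a = (v'−v)/dt = (-0.085500)/0.25 = -0.3420
Δθ = θ'−θ = -0.252911;  (v·dt/L) = 9.6000·0.25/2.7 = 0.888889
tan δ = Δθ·L/(v·dt) = -0.284525  →  δ = -0.2772

δ = -0.2772, a = -0.3420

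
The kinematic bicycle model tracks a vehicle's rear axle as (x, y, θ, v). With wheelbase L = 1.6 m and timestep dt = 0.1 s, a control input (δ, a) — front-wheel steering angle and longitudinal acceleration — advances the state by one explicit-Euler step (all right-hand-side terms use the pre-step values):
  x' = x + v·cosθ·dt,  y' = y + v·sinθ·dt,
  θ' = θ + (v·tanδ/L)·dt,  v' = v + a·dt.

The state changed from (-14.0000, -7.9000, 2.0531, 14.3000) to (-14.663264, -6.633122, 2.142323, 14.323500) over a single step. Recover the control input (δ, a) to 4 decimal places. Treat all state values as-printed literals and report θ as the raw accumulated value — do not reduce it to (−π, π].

δ = 0.0995, a = 0.2350

a = (v'−v)/dt = (0.023500)/0.1 = 0.2350
Δθ = θ'−θ = 0.089223;  (v·dt/L) = 14.3000·0.1/1.6 = 0.893750
tan δ = Δθ·L/(v·dt) = 0.099830  →  δ = 0.0995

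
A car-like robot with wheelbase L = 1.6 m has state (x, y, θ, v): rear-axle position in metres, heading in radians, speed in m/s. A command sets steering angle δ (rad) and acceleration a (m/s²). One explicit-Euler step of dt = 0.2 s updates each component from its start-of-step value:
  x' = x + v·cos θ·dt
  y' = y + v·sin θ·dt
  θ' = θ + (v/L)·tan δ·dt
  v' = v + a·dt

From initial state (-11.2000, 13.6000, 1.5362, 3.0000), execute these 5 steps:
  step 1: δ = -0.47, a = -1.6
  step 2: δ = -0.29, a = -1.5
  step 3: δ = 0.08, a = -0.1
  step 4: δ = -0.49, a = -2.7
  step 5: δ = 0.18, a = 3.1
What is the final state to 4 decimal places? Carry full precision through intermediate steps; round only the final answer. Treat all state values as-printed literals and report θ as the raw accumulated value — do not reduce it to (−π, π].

after step 1 (δ=-0.47, a=-1.6): (-11.179246, 14.199641, 1.345713, 2.680000)
after step 2 (δ=-0.29, a=-1.5): (-11.059618, 14.722121, 1.245745, 2.380000)
after step 3 (δ=0.08, a=-0.1): (-10.907603, 15.173194, 1.269595, 2.360000)
after step 4 (δ=-0.49, a=-2.7): (-10.767576, 15.623945, 1.112246, 1.820000)
after step 5 (δ=0.18, a=3.1): (-10.606452, 15.950342, 1.153644, 2.440000)

(-10.6065, 15.9503, 1.1536, 2.4400)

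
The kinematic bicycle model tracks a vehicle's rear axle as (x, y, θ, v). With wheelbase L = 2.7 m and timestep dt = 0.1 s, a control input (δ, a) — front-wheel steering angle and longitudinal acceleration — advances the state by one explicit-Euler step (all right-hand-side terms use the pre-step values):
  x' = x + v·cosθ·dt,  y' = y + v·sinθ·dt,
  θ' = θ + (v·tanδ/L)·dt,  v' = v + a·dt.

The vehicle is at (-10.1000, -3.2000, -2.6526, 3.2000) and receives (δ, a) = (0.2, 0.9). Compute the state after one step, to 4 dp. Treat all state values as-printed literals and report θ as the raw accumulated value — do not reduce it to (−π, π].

x' = -10.1000 + 3.2000·cos(-2.6526)·0.1 = -10.3825
y' = -3.2000 + 3.2000·sin(-2.6526)·0.1 = -3.3503
θ' = -2.6526 + (3.2000/2.7)·tan(0.2)·0.1 = -2.6286
v' = 3.2000 + 0.9000·0.1 = 3.2900

(-10.3825, -3.3503, -2.6286, 3.2900)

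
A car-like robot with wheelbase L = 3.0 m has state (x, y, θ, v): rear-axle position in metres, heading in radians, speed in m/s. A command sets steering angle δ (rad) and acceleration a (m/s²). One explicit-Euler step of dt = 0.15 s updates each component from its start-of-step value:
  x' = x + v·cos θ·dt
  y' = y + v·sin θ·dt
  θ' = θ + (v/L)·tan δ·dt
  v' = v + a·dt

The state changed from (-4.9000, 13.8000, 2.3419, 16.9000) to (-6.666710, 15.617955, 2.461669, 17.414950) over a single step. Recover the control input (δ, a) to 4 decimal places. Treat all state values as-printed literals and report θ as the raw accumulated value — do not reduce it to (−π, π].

δ = 0.1408, a = 3.4330

a = (v'−v)/dt = (0.514950)/0.15 = 3.4330
Δθ = θ'−θ = 0.119769;  (v·dt/L) = 16.9000·0.15/3.0 = 0.845000
tan δ = Δθ·L/(v·dt) = 0.141738  →  δ = 0.1408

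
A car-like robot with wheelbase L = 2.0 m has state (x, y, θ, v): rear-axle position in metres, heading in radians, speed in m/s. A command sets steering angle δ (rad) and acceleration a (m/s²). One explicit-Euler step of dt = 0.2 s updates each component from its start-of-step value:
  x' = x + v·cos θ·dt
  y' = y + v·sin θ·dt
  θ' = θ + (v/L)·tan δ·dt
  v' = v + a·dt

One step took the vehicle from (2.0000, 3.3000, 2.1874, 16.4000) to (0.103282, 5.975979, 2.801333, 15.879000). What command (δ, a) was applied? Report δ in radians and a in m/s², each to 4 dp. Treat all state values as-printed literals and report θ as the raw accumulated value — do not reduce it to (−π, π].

a = (v'−v)/dt = (-0.521000)/0.2 = -2.6050
Δθ = θ'−θ = 0.613933;  (v·dt/L) = 16.4000·0.2/2.0 = 1.640000
tan δ = Δθ·L/(v·dt) = 0.374349  →  δ = 0.3582

δ = 0.3582, a = -2.6050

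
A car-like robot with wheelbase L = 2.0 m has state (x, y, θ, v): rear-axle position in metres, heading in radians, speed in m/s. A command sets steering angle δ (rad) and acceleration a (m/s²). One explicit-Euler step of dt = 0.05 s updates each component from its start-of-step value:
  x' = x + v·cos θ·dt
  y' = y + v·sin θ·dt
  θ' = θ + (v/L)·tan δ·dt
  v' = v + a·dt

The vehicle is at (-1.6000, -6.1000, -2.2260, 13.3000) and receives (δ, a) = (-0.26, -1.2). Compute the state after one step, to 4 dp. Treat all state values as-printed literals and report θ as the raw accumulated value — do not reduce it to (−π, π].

x' = -1.6000 + 13.3000·cos(-2.2260)·0.05 = -2.0052
y' = -6.1000 + 13.3000·sin(-2.2260)·0.05 = -6.6273
θ' = -2.2260 + (13.3000/2.0)·tan(-0.26)·0.05 = -2.3145
v' = 13.3000 − 1.2000·0.05 = 13.2400

(-2.0052, -6.6273, -2.3145, 13.2400)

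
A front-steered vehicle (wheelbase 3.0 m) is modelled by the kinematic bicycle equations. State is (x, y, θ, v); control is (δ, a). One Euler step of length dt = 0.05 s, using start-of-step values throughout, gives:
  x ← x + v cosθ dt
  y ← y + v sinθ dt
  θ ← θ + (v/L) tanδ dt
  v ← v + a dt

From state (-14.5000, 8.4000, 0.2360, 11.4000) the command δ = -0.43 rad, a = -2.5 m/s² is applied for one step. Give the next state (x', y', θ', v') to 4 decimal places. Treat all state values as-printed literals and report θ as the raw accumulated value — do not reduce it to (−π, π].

(-13.9458, 8.5333, 0.1489, 11.2750)

x' = -14.5000 + 11.4000·cos(0.2360)·0.05 = -13.9458
y' = 8.4000 + 11.4000·sin(0.2360)·0.05 = 8.5333
θ' = 0.2360 + (11.4000/3.0)·tan(-0.43)·0.05 = 0.1489
v' = 11.4000 − 2.5000·0.05 = 11.2750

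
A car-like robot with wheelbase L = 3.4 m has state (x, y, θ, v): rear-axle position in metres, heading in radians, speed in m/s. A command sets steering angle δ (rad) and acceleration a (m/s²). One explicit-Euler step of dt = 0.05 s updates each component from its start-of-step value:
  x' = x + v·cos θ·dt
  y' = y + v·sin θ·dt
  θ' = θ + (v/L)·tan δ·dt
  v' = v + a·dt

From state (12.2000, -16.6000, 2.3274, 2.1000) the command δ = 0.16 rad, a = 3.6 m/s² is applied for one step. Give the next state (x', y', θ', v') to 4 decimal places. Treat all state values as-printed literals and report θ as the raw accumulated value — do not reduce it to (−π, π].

x' = 12.2000 + 2.1000·cos(2.3274)·0.05 = 12.1279
y' = -16.6000 + 2.1000·sin(2.3274)·0.05 = -16.5236
θ' = 2.3274 + (2.1000/3.4)·tan(0.16)·0.05 = 2.3324
v' = 2.1000 + 3.6000·0.05 = 2.2800

(12.1279, -16.5236, 2.3324, 2.2800)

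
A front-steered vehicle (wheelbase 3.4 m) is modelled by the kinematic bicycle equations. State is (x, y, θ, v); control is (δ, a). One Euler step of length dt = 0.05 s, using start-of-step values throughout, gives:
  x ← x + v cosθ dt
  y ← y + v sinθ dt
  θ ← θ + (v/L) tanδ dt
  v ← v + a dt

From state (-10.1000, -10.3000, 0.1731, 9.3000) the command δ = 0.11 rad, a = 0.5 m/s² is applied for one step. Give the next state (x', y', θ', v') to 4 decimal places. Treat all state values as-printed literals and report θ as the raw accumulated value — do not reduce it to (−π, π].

x' = -10.1000 + 9.3000·cos(0.1731)·0.05 = -9.6419
y' = -10.3000 + 9.3000·sin(0.1731)·0.05 = -10.2199
θ' = 0.1731 + (9.3000/3.4)·tan(0.11)·0.05 = 0.1882
v' = 9.3000 + 0.5000·0.05 = 9.3250

(-9.6419, -10.2199, 0.1882, 9.3250)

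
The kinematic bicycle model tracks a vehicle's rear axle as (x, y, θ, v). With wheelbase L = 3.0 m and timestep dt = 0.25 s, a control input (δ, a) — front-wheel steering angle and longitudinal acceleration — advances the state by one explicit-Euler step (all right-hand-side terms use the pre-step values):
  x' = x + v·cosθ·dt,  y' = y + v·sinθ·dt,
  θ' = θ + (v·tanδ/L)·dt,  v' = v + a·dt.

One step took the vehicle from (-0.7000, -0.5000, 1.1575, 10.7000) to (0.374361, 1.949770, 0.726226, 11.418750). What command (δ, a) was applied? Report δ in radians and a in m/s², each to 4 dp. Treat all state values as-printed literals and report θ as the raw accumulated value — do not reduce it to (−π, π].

δ = -0.4505, a = 2.8750

a = (v'−v)/dt = (0.718750)/0.25 = 2.8750
Δθ = θ'−θ = -0.431274;  (v·dt/L) = 10.7000·0.25/3.0 = 0.891667
tan δ = Δθ·L/(v·dt) = -0.483672  →  δ = -0.4505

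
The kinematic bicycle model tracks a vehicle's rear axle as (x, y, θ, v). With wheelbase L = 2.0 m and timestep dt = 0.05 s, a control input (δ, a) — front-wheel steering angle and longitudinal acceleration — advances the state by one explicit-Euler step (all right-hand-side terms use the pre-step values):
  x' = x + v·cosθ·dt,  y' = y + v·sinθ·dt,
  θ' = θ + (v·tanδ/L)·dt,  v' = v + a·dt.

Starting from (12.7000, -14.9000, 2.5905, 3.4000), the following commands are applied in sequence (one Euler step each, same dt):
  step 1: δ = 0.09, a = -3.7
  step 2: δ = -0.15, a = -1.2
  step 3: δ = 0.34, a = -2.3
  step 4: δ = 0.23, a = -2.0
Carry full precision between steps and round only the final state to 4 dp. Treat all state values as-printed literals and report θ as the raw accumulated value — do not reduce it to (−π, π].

(12.1522, -14.5681, 2.6317, 2.9400)

after step 1 (δ=0.09, a=-3.7): (12.555168, -14.810985, 2.598171, 3.215000)
after step 2 (δ=-0.15, a=-1.2): (12.417575, -14.727866, 2.586023, 3.155000)
after step 3 (δ=0.34, a=-2.3): (12.283551, -14.644665, 2.613924, 3.040000)
after step 4 (δ=0.23, a=-2.0): (12.152225, -14.568129, 2.631719, 2.940000)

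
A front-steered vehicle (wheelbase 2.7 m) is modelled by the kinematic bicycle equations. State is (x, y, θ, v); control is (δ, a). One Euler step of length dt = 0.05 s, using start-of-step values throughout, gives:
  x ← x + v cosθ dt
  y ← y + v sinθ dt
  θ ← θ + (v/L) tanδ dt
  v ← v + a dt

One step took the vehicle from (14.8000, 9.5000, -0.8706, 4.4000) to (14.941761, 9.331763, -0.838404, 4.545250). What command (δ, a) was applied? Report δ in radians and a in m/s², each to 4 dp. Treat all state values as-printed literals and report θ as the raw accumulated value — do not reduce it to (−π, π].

a = (v'−v)/dt = (0.145250)/0.05 = 2.9050
Δθ = θ'−θ = 0.032196;  (v·dt/L) = 4.4000·0.05/2.7 = 0.081481
tan δ = Δθ·L/(v·dt) = 0.395133  →  δ = 0.3763

δ = 0.3763, a = 2.9050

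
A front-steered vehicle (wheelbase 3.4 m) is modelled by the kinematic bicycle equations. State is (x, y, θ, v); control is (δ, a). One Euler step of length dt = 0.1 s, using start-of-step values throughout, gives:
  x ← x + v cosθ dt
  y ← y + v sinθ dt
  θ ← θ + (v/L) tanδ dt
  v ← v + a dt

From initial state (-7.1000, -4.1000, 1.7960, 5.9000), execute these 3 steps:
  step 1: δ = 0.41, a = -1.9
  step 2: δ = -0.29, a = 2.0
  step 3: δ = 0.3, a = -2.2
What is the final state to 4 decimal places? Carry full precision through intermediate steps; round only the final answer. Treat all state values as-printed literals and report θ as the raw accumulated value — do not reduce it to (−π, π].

after step 1 (δ=0.41, a=-1.9): (-7.231750, -3.524898, 1.871421, 5.710000)
after step 2 (δ=-0.29, a=2.0): (-7.400833, -2.979507, 1.821306, 5.910000)
after step 3 (δ=0.3, a=-2.2): (-7.547340, -2.406954, 1.875075, 5.690000)

(-7.5473, -2.4070, 1.8751, 5.6900)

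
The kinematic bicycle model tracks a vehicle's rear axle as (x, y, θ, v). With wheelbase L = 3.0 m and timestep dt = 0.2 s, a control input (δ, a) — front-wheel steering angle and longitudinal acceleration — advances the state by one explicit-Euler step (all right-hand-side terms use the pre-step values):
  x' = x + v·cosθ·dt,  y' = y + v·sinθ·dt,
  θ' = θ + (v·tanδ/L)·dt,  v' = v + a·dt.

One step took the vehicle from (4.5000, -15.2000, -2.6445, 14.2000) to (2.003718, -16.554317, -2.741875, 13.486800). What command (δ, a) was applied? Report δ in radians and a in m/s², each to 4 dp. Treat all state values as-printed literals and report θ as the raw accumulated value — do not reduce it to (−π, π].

δ = -0.1025, a = -3.5660

a = (v'−v)/dt = (-0.713200)/0.2 = -3.5660
Δθ = θ'−θ = -0.097375;  (v·dt/L) = 14.2000·0.2/3.0 = 0.946667
tan δ = Δθ·L/(v·dt) = -0.102861  →  δ = -0.1025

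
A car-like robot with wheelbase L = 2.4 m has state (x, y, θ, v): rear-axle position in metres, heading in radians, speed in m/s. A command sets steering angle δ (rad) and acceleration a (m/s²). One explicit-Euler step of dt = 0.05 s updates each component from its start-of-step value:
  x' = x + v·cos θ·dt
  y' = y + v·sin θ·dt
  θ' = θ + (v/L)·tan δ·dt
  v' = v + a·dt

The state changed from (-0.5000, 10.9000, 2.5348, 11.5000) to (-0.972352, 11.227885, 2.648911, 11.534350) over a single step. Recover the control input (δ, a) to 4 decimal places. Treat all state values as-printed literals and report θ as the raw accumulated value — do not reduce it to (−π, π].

a = (v'−v)/dt = (0.034350)/0.05 = 0.6870
Δθ = θ'−θ = 0.114111;  (v·dt/L) = 11.5000·0.05/2.4 = 0.239583
tan δ = Δθ·L/(v·dt) = 0.476289  →  δ = 0.4445

δ = 0.4445, a = 0.6870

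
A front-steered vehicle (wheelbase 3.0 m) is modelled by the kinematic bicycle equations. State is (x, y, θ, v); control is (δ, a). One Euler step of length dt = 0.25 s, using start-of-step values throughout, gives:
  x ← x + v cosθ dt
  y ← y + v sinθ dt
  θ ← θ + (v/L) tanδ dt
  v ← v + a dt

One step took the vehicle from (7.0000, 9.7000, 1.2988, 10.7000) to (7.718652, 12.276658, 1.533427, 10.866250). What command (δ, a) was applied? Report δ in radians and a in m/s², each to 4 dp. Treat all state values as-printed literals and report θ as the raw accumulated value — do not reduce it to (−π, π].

a = (v'−v)/dt = (0.166250)/0.25 = 0.6650
Δθ = θ'−θ = 0.234627;  (v·dt/L) = 10.7000·0.25/3.0 = 0.891667
tan δ = Δθ·L/(v·dt) = 0.263133  →  δ = 0.2573

δ = 0.2573, a = 0.6650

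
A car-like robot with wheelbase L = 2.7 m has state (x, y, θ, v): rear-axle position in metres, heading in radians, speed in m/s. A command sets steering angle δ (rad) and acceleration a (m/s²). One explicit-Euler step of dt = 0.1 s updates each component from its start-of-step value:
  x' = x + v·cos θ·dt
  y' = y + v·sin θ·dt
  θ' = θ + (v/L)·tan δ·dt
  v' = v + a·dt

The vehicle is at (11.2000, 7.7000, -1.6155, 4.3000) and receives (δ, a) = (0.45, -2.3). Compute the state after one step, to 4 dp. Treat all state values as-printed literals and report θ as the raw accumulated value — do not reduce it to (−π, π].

x' = 11.2000 + 4.3000·cos(-1.6155)·0.1 = 11.1808
y' = 7.7000 + 4.3000·sin(-1.6155)·0.1 = 7.2704
θ' = -1.6155 + (4.3000/2.7)·tan(0.45)·0.1 = -1.5386
v' = 4.3000 − 2.3000·0.1 = 4.0700

(11.1808, 7.2704, -1.5386, 4.0700)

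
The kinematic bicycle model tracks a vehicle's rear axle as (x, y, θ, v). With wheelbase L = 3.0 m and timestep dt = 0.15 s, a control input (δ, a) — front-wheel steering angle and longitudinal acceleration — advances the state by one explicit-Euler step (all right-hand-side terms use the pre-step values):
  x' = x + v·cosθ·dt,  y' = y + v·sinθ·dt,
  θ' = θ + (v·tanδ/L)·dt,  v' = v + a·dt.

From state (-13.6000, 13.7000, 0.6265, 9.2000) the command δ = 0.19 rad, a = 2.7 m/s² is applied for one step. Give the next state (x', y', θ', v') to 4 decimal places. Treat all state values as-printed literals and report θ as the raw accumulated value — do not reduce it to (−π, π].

x' = -13.6000 + 9.2000·cos(0.6265)·0.15 = -12.4821
y' = 13.7000 + 9.2000·sin(0.6265)·0.15 = 14.5091
θ' = 0.6265 + (9.2000/3.0)·tan(0.19)·0.15 = 0.7150
v' = 9.2000 + 2.7000·0.15 = 9.6050

(-12.4821, 14.5091, 0.7150, 9.6050)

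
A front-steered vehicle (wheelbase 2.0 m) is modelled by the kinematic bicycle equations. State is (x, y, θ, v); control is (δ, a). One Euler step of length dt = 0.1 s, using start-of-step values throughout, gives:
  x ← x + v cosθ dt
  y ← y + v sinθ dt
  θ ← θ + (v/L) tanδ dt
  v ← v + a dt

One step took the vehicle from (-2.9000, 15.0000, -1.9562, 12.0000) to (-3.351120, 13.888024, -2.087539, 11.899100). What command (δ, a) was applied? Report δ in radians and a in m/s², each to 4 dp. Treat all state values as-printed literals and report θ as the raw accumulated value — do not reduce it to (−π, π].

δ = -0.2155, a = -1.0090

a = (v'−v)/dt = (-0.100900)/0.1 = -1.0090
Δθ = θ'−θ = -0.131339;  (v·dt/L) = 12.0000·0.1/2.0 = 0.600000
tan δ = Δθ·L/(v·dt) = -0.218898  →  δ = -0.2155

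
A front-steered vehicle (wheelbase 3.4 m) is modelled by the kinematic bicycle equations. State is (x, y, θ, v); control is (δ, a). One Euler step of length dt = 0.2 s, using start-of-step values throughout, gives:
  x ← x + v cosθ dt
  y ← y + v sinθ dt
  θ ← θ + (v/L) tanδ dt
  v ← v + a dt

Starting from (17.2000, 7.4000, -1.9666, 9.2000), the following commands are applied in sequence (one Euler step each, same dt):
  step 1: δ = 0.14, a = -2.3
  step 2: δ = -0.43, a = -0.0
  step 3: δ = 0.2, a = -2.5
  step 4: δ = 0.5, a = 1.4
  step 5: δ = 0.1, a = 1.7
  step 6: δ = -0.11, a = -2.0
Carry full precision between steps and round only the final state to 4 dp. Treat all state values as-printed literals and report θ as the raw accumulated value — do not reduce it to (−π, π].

after step 1 (δ=0.14, a=-2.3): (16.490588, 5.702256, -1.890336, 8.740000)
after step 2 (δ=-0.43, a=-0.0): (15.941489, 4.042740, -2.126122, 8.740000)
after step 3 (δ=0.2, a=-2.5): (15.019909, 2.557413, -2.021905, 8.240000)
after step 4 (δ=0.5, a=1.4): (14.301442, 1.074272, -1.757109, 8.520000)
after step 5 (δ=0.1, a=1.7): (13.985799, -0.600239, -1.706823, 8.860000)
after step 6 (δ=-0.11, a=-2.0): (13.745502, -2.355870, -1.764385, 8.460000)

(13.7455, -2.3559, -1.7644, 8.4600)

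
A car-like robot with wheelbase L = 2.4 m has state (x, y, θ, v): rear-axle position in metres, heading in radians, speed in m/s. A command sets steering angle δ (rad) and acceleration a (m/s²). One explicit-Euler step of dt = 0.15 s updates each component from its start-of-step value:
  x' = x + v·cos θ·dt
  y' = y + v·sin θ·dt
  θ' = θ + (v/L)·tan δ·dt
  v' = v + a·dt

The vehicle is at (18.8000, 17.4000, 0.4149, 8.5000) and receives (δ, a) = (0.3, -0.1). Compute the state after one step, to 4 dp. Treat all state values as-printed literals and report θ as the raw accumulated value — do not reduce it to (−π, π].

x' = 18.8000 + 8.5000·cos(0.4149)·0.15 = 19.9668
y' = 17.4000 + 8.5000·sin(0.4149)·0.15 = 17.9140
θ' = 0.4149 + (8.5000/2.4)·tan(0.3)·0.15 = 0.5792
v' = 8.5000 − 0.1000·0.15 = 8.4850

(19.9668, 17.9140, 0.5792, 8.4850)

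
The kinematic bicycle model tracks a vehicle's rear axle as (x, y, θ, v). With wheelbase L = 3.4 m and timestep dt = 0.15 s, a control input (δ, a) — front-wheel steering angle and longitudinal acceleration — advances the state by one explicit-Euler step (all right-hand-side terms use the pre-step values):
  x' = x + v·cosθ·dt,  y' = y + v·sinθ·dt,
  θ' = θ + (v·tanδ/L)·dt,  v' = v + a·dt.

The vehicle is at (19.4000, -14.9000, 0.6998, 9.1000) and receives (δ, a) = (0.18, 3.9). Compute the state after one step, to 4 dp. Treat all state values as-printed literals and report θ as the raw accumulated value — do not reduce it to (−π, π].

x' = 19.4000 + 9.1000·cos(0.6998)·0.15 = 20.4442
y' = -14.9000 + 9.1000·sin(0.6998)·0.15 = -14.0209
θ' = 0.6998 + (9.1000/3.4)·tan(0.18)·0.15 = 0.7729
v' = 9.1000 + 3.9000·0.15 = 9.6850

(20.4442, -14.0209, 0.7729, 9.6850)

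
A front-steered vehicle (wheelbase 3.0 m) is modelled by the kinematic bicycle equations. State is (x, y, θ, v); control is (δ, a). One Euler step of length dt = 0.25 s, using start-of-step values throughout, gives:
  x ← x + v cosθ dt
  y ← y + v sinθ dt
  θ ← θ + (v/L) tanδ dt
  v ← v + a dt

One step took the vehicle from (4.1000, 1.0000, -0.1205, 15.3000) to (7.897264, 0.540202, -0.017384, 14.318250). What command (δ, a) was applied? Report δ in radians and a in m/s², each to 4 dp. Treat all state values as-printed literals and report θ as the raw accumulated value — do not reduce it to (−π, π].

a = (v'−v)/dt = (-0.981750)/0.25 = -3.9270
Δθ = θ'−θ = 0.103116;  (v·dt/L) = 15.3000·0.25/3.0 = 1.275000
tan δ = Δθ·L/(v·dt) = 0.080875  →  δ = 0.0807

δ = 0.0807, a = -3.9270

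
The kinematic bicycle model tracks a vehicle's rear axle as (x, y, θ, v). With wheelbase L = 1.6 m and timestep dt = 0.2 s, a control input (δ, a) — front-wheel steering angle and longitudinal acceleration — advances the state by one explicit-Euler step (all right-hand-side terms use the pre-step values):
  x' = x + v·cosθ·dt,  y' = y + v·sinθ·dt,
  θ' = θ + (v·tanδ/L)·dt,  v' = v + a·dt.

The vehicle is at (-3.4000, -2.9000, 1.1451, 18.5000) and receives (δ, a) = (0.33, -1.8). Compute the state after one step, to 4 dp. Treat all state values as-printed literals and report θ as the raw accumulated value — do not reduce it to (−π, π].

(-1.8721, 0.4698, 1.9372, 18.1400)

x' = -3.4000 + 18.5000·cos(1.1451)·0.2 = -1.8721
y' = -2.9000 + 18.5000·sin(1.1451)·0.2 = 0.4698
θ' = 1.1451 + (18.5000/1.6)·tan(0.33)·0.2 = 1.9372
v' = 18.5000 − 1.8000·0.2 = 18.1400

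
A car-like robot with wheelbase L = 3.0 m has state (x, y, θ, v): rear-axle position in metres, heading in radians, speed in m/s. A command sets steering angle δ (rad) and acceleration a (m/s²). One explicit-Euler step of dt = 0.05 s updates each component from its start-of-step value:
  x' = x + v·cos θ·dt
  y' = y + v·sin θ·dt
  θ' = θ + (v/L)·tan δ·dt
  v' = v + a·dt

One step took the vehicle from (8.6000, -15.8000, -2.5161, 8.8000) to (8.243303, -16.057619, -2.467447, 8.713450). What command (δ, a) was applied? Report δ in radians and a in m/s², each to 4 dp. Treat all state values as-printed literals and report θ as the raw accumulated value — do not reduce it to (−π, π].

δ = 0.3203, a = -1.7310

a = (v'−v)/dt = (-0.086550)/0.05 = -1.7310
Δθ = θ'−θ = 0.048653;  (v·dt/L) = 8.8000·0.05/3.0 = 0.146667
tan δ = Δθ·L/(v·dt) = 0.331725  →  δ = 0.3203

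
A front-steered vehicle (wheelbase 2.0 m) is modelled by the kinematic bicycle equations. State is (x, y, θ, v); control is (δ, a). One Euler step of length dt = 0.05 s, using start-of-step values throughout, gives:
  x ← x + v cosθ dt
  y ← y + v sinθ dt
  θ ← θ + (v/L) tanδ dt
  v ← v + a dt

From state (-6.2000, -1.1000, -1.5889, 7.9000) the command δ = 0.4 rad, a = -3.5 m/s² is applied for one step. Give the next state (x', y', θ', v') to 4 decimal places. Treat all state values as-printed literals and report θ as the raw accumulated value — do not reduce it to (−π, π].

(-6.2072, -1.4949, -1.5054, 7.7250)

x' = -6.2000 + 7.9000·cos(-1.5889)·0.05 = -6.2072
y' = -1.1000 + 7.9000·sin(-1.5889)·0.05 = -1.4949
θ' = -1.5889 + (7.9000/2.0)·tan(0.4)·0.05 = -1.5054
v' = 7.9000 − 3.5000·0.05 = 7.7250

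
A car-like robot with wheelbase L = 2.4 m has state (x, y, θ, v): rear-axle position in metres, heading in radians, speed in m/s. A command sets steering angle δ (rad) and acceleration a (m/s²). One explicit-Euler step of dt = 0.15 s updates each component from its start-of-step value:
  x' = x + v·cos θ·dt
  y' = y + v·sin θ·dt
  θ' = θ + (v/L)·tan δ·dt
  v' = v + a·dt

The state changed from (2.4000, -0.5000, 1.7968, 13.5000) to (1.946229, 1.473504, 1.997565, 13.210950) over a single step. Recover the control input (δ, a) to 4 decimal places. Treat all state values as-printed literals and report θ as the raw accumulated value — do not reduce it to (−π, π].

a = (v'−v)/dt = (-0.289050)/0.15 = -1.9270
Δθ = θ'−θ = 0.200765;  (v·dt/L) = 13.5000·0.15/2.4 = 0.843750
tan δ = Δθ·L/(v·dt) = 0.237944  →  δ = 0.2336

δ = 0.2336, a = -1.9270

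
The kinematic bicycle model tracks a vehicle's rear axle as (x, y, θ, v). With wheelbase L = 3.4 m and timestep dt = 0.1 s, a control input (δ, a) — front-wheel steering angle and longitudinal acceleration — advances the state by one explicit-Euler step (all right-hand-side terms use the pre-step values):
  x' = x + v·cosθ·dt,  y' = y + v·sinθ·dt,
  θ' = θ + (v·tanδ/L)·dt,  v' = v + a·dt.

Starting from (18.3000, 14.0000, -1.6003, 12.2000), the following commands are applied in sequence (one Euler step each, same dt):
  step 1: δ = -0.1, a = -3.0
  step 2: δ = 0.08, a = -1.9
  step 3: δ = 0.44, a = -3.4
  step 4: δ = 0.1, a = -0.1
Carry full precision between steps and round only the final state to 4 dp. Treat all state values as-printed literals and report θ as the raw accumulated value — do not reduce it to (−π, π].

after step 1 (δ=-0.1, a=-3.0): (18.264011, 12.780531, -1.636302, 11.900000)
after step 2 (δ=0.08, a=-1.9): (18.186114, 11.593083, -1.608243, 11.710000)
after step 3 (δ=0.44, a=-3.4): (18.142275, 10.422904, -1.446100, 11.370000)
after step 4 (δ=0.1, a=-0.1): (18.283687, 9.294732, -1.412547, 11.360000)

(18.2837, 9.2947, -1.4125, 11.3600)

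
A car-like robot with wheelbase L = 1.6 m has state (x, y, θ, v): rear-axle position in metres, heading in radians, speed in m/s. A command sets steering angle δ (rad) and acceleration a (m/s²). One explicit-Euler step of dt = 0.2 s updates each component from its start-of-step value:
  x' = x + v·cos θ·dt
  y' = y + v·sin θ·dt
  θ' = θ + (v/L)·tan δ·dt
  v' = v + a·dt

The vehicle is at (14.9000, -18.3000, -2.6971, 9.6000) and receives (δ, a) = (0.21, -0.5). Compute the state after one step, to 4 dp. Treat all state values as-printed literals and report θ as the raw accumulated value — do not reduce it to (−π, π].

(13.1666, -19.1256, -2.4413, 9.5000)

x' = 14.9000 + 9.6000·cos(-2.6971)·0.2 = 13.1666
y' = -18.3000 + 9.6000·sin(-2.6971)·0.2 = -19.1256
θ' = -2.6971 + (9.6000/1.6)·tan(0.21)·0.2 = -2.4413
v' = 9.6000 − 0.5000·0.2 = 9.5000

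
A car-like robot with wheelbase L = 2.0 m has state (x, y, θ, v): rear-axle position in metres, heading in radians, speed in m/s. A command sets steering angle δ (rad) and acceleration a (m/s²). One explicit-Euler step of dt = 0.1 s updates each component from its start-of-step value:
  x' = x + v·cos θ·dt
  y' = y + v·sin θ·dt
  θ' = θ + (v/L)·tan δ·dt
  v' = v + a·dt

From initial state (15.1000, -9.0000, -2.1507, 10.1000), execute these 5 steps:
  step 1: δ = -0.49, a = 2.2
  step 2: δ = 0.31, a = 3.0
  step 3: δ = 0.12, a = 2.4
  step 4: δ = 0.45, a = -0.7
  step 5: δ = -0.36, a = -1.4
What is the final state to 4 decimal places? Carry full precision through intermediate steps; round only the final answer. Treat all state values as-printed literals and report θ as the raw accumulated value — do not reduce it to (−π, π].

(12.0920, -13.2443, -2.1315, 10.6500)

after step 1 (δ=-0.49, a=2.2): (14.546577, -9.844881, -2.420061, 10.320000)
after step 2 (δ=0.31, a=3.0): (13.771757, -10.526553, -2.254772, 10.620000)
after step 3 (δ=0.12, a=2.4): (13.100701, -11.349674, -2.190744, 10.860000)
after step 4 (δ=0.45, a=-0.7): (12.469743, -12.233579, -1.928445, 10.790000)
after step 5 (δ=-0.36, a=-1.4): (12.092014, -13.244302, -2.131515, 10.650000)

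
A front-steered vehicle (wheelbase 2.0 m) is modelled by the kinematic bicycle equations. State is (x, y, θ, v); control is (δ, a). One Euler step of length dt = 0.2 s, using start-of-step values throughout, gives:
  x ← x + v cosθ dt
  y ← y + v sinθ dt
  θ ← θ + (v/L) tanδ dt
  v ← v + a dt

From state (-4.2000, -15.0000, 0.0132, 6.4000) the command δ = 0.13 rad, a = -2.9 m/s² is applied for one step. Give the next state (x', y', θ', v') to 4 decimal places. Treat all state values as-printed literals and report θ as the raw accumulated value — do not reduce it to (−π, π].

x' = -4.2000 + 6.4000·cos(0.0132)·0.2 = -2.9201
y' = -15.0000 + 6.4000·sin(0.0132)·0.2 = -14.9831
θ' = 0.0132 + (6.4000/2.0)·tan(0.13)·0.2 = 0.0969
v' = 6.4000 − 2.9000·0.2 = 5.8200

(-2.9201, -14.9831, 0.0969, 5.8200)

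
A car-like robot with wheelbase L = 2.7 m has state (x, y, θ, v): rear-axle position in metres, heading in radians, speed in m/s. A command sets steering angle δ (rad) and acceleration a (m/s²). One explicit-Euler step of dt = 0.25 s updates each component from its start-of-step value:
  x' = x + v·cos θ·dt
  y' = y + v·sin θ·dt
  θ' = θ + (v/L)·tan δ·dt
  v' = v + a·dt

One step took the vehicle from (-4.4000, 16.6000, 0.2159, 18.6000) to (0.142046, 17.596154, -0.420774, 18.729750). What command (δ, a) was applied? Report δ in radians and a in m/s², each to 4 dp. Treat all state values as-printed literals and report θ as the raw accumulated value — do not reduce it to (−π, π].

a = (v'−v)/dt = (0.129750)/0.25 = 0.5190
Δθ = θ'−θ = -0.636674;  (v·dt/L) = 18.6000·0.25/2.7 = 1.722222
tan δ = Δθ·L/(v·dt) = -0.369682  →  δ = -0.3541

δ = -0.3541, a = 0.5190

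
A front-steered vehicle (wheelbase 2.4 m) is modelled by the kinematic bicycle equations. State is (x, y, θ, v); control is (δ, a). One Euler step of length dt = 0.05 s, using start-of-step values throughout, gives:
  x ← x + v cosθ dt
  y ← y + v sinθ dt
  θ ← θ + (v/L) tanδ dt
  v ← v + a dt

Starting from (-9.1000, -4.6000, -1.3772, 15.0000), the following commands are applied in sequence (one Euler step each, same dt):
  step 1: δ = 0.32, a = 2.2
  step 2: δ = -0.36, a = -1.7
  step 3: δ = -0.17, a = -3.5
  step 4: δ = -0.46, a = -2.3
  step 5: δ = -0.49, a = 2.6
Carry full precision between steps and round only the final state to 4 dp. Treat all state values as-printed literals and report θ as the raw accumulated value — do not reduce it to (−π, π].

(-8.5293, -8.2708, -1.7629, 14.8650)

after step 1 (δ=0.32, a=2.2): (-8.955708, -5.335989, -1.273641, 15.110000)
after step 2 (δ=-0.36, a=-1.7): (-8.734496, -6.058378, -1.392129, 15.025000)
after step 3 (δ=-0.17, a=-3.5): (-8.600986, -6.797669, -1.445861, 14.850000)
after step 4 (δ=-0.46, a=-2.3): (-8.508463, -7.534382, -1.599141, 14.735000)
after step 5 (δ=-0.49, a=2.6): (-8.529343, -8.270836, -1.762880, 14.865000)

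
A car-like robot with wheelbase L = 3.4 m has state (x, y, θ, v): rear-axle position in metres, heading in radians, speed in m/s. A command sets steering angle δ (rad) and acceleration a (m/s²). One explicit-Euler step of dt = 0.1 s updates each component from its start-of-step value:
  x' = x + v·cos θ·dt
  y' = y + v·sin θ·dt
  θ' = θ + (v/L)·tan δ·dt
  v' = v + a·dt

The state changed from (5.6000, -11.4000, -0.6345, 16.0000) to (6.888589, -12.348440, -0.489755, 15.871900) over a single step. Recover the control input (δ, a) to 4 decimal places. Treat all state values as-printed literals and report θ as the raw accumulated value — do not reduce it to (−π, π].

a = (v'−v)/dt = (-0.128100)/0.1 = -1.2810
Δθ = θ'−θ = 0.144745;  (v·dt/L) = 16.0000·0.1/3.4 = 0.470588
tan δ = Δθ·L/(v·dt) = 0.307583  →  δ = 0.2984

δ = 0.2984, a = -1.2810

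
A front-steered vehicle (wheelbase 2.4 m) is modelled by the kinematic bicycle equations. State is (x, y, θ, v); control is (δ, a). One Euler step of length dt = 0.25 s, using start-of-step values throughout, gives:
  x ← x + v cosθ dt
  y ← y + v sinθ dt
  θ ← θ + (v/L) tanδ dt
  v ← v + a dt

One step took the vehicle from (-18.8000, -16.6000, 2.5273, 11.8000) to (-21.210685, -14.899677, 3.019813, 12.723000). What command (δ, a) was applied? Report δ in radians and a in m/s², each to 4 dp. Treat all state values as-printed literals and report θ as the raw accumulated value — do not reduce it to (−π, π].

a = (v'−v)/dt = (0.923000)/0.25 = 3.6920
Δθ = θ'−θ = 0.492513;  (v·dt/L) = 11.8000·0.25/2.4 = 1.229167
tan δ = Δθ·L/(v·dt) = 0.400689  →  δ = 0.3811

δ = 0.3811, a = 3.6920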